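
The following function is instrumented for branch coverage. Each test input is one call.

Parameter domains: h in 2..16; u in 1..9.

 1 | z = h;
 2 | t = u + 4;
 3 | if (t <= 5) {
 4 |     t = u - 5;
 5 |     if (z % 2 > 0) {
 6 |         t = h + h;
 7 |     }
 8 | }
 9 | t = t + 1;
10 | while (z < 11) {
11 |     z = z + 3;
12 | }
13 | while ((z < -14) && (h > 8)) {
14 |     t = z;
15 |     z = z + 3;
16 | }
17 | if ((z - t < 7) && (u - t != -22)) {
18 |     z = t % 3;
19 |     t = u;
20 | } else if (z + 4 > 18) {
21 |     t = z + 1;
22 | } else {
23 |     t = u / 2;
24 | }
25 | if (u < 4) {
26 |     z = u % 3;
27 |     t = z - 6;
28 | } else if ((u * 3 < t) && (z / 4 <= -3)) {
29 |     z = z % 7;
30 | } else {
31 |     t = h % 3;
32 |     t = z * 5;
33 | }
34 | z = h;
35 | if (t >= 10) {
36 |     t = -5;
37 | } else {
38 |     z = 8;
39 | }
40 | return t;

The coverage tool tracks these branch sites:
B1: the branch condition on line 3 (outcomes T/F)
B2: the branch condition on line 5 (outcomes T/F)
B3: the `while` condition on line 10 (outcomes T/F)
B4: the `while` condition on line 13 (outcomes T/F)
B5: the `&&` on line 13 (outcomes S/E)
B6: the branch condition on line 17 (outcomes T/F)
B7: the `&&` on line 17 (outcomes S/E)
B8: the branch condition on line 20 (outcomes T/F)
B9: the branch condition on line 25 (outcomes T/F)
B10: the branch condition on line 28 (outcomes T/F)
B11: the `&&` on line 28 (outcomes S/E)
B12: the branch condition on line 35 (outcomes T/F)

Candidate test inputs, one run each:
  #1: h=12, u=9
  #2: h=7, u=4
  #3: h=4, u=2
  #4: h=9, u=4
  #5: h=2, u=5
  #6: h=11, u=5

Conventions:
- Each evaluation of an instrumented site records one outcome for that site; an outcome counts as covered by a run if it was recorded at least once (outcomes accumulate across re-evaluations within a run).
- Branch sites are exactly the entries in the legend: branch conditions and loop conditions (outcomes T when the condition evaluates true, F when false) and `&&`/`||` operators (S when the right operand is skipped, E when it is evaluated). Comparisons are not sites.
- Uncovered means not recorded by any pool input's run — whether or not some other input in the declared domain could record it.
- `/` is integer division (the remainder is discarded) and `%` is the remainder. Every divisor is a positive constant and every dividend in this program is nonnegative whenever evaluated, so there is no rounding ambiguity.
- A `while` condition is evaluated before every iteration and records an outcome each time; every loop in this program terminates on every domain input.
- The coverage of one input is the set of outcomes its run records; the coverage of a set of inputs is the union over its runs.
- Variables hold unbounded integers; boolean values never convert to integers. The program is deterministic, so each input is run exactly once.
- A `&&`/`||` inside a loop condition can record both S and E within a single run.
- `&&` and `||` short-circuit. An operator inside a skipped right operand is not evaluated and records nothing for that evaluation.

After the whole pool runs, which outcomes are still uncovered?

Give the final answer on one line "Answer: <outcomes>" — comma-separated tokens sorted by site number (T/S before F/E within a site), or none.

#1 (h=12, u=9) -> B1->F, B3->F, B5->S, B4->F, B7->E, B6->T, B9->F, B11->S, B10->F, B12->T; covered: B1=F, B3=F, B4=F, B5=S, B6=T, B7=E, B9=F, B10=F, B11=S, B12=T
#2 (h=7, u=4) -> B1->F, B3->T, B3->T, B3->F, B5->S, B4->F, B7->E, B6->T, B9->F, B11->S, B10->F, B12->F; covered: B1=F, B3=T, B3=F, B4=F, B5=S, B6=T, B7=E, B9=F, B10=F, B11=S, B12=F
#3 (h=4, u=2) -> B1->F, B3->T, B3->T, B3->T, B3->F, B5->S, B4->F, B7->E, B6->T, B9->T, B12->F; covered: B1=F, B3=T, B3=F, B4=F, B5=S, B6=T, B7=E, B9=T, B12=F
#4 (h=9, u=4) -> B1->F, B3->T, B3->F, B5->S, B4->F, B7->E, B6->T, B9->F, B11->S, B10->F, B12->F; covered: B1=F, B3=T, B3=F, B4=F, B5=S, B6=T, B7=E, B9=F, B10=F, B11=S, B12=F
#5 (h=2, u=5) -> B1->F, B3->T, B3->T, B3->T, B3->F, B5->S, B4->F, B7->E, B6->T, B9->F, B11->S, B10->F, B12->F; covered: B1=F, B3=T, B3=F, B4=F, B5=S, B6=T, B7=E, B9=F, B10=F, B11=S, B12=F
#6 (h=11, u=5) -> B1->F, B3->F, B5->S, B4->F, B7->E, B6->T, B9->F, B11->S, B10->F, B12->F; covered: B1=F, B3=F, B4=F, B5=S, B6=T, B7=E, B9=F, B10=F, B11=S, B12=F
union over the pool: B1=F, B3=T, B3=F, B4=F, B5=S, B6=T, B7=E, B9=T, B9=F, B10=F, B11=S, B12=T, B12=F
uncovered (11 of 24): B1=T, B2=T, B2=F, B4=T, B5=E, B6=F, B7=S, B8=T, B8=F, B10=T, B11=E

Answer: B1=T, B2=T, B2=F, B4=T, B5=E, B6=F, B7=S, B8=T, B8=F, B10=T, B11=E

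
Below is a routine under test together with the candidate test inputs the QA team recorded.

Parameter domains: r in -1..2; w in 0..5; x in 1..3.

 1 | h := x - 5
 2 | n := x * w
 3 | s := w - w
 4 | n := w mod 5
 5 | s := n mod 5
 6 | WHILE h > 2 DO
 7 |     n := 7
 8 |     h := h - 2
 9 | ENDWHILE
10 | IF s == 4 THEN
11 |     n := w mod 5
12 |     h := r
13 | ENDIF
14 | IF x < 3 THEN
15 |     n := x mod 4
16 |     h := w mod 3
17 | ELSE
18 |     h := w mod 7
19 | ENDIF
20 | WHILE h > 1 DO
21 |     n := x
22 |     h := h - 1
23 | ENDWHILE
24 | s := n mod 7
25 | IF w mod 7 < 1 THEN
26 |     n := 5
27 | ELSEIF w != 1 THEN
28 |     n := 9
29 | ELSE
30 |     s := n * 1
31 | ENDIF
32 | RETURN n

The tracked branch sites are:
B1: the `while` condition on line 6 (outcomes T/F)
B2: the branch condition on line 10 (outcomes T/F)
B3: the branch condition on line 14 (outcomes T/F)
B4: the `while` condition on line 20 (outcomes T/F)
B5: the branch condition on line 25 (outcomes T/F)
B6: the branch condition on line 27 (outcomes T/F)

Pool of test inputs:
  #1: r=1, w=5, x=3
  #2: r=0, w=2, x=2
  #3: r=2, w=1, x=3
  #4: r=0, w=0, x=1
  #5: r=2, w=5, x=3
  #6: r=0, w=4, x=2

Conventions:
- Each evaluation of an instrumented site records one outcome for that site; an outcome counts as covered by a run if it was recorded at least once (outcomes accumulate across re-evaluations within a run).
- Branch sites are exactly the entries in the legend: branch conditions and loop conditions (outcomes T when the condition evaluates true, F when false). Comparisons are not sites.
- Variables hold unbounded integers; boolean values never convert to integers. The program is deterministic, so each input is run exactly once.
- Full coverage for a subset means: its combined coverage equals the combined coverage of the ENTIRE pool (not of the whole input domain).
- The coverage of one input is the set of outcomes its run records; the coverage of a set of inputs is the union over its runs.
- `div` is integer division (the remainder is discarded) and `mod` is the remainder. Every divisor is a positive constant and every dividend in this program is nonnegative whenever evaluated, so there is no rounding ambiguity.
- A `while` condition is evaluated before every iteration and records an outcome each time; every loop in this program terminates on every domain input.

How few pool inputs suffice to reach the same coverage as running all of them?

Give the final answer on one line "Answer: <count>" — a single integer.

input #1, r=1, w=5, x=3: events B1->F, B2->F, B3->F, B4->T, B4->T, B4->T, B4->T, B4->F, B5->F, B6->T; outcomes B1=F, B2=F, B3=F, B4=T, B4=F, B5=F, B6=T
input #2, r=0, w=2, x=2: events B1->F, B2->F, B3->T, B4->T, B4->F, B5->F, B6->T; outcomes B1=F, B2=F, B3=T, B4=T, B4=F, B5=F, B6=T
input #3, r=2, w=1, x=3: events B1->F, B2->F, B3->F, B4->F, B5->F, B6->F; outcomes B1=F, B2=F, B3=F, B4=F, B5=F, B6=F
input #4, r=0, w=0, x=1: events B1->F, B2->F, B3->T, B4->F, B5->T; outcomes B1=F, B2=F, B3=T, B4=F, B5=T
input #5, r=2, w=5, x=3: events B1->F, B2->F, B3->F, B4->T, B4->T, B4->T, B4->T, B4->F, B5->F, B6->T; outcomes B1=F, B2=F, B3=F, B4=T, B4=F, B5=F, B6=T
input #6, r=0, w=4, x=2: events B1->F, B2->T, B3->T, B4->F, B5->F, B6->T; outcomes B1=F, B2=T, B3=T, B4=F, B5=F, B6=T
union over all inputs: B1=F, B2=T, B2=F, B3=T, B3=F, B4=T, B4=F, B5=T, B5=F, B6=T, B6=F (11 outcomes)
checked all size-1 subsets: none covers 11 outcomes (max 7/11)
checked all size-2 subsets: none covers 11 outcomes (max 9/11)
checked all size-3 subsets: none covers 11 outcomes (max 10/11)
inputs {1, 3, 4, 6} (size 4) cover everything; no size-4 subset with a lexicographically smaller index list covers all 11

Answer: 4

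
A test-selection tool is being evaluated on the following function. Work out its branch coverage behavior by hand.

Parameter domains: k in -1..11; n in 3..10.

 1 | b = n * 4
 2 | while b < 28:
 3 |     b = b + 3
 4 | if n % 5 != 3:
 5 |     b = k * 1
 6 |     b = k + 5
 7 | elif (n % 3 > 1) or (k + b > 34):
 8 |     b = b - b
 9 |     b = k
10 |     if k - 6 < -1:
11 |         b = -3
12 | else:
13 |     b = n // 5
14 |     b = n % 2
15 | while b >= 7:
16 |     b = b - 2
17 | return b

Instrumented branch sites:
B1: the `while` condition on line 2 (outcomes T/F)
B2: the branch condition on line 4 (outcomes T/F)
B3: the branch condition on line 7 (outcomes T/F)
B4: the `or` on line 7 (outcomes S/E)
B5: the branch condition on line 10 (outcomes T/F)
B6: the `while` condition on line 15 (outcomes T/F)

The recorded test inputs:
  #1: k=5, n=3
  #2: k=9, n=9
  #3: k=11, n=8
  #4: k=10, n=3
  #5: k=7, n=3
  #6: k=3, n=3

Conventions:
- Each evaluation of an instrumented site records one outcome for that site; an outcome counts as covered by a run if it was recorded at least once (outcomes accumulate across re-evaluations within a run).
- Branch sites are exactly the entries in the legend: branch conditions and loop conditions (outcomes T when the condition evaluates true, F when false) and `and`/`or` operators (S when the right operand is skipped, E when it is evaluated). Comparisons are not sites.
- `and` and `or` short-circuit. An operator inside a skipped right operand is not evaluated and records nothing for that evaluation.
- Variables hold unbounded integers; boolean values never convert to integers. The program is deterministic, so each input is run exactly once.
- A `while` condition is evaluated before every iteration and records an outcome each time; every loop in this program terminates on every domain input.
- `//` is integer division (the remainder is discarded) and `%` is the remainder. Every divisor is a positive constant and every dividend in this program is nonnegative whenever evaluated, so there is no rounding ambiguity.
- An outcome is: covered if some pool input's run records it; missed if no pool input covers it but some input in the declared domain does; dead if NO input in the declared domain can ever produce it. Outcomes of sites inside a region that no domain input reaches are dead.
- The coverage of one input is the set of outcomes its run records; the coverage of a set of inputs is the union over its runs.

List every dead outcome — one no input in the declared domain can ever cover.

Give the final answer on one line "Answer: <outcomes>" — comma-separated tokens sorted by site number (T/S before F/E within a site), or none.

sweeping the full domain (104 inputs) for each outcome:
  reachable outcomes have witnesses, e.g. B1=T (e.g. k=-1, n=3), B1=F (e.g. k=-1, n=3), B2=T (e.g. k=-1, n=4), B2=F (e.g. k=-1, n=3)

Answer: none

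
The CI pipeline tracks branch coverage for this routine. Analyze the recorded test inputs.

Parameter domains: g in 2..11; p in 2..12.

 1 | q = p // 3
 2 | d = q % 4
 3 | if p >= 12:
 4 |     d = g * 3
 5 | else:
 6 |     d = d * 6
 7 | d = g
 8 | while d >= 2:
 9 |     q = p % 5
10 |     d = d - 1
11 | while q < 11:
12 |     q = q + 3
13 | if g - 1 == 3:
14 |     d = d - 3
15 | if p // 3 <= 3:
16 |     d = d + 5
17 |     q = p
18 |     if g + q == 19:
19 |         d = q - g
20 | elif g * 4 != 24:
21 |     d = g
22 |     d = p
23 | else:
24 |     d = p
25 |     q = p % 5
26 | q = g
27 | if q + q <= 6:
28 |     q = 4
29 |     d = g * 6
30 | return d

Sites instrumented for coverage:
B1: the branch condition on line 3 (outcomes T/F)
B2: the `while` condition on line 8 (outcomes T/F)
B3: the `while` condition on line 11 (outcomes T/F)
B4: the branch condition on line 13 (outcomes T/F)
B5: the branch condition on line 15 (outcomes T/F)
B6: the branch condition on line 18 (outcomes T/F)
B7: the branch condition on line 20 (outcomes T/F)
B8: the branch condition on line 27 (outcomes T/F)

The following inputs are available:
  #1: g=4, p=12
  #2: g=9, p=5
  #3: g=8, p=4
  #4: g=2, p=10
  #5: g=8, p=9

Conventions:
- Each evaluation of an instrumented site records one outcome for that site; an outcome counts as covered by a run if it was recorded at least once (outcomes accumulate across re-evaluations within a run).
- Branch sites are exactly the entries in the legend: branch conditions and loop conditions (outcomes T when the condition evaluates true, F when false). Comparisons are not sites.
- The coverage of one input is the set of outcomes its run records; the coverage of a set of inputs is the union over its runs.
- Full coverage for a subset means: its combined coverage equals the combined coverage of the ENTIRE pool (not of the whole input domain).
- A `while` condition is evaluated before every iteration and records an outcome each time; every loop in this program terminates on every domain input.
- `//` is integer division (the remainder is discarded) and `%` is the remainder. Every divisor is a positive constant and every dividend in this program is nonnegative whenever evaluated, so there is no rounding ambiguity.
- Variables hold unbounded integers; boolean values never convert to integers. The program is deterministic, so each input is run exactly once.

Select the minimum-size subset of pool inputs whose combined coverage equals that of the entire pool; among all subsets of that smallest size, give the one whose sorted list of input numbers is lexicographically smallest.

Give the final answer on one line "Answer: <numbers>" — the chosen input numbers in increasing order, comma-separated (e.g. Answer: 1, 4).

test 1 (g=4, p=12) fires B1->T, B2->T, B2->T, B2->T, B2->F, B3->T, B3->T, B3->T, B3->F, B4->T, B5->F, B7->T, B8->F; hits B1=T, B2=T, B2=F, B3=T, B3=F, B4=T, B5=F, B7=T, B8=F
test 2 (g=9, p=5) fires B1->F, B2->T, B2->T, B2->T, B2->T, B2->T, B2->T, B2->T, B2->T, B2->F, B3->T, B3->T, B3->T, B3->T, ...; hits B1=F, B2=T, B2=F, B3=T, B3=F, B4=F, B5=T, B6=F, B8=F
test 3 (g=8, p=4) fires B1->F, B2->T, B2->T, B2->T, B2->T, B2->T, B2->T, B2->T, B2->F, B3->T, B3->T, B3->T, B3->F, B4->F, ...; hits B1=F, B2=T, B2=F, B3=T, B3=F, B4=F, B5=T, B6=F, B8=F
test 4 (g=2, p=10) fires B1->F, B2->T, B2->F, B3->T, B3->T, B3->T, B3->T, B3->F, B4->F, B5->T, B6->F, B8->T; hits B1=F, B2=T, B2=F, B3=T, B3=F, B4=F, B5=T, B6=F, B8=T
test 5 (g=8, p=9) fires B1->F, B2->T, B2->T, B2->T, B2->T, B2->T, B2->T, B2->T, B2->F, B3->T, B3->T, B3->T, B3->F, B4->F, ...; hits B1=F, B2=T, B2=F, B3=T, B3=F, B4=F, B5=T, B6=F, B8=F
the full pool covers 14 outcomes: B1=T, B1=F, B2=T, B2=F, B3=T, B3=F, B4=T, B4=F, B5=T, B5=F, B6=F, B7=T, B8=T, B8=F
no size-1 subset reaches all 14 outcomes (best union: 9/14)
size 2: inputs {1, 4} cover all 14 outcomes, and no lexicographically smaller subset of this size does

Answer: 1, 4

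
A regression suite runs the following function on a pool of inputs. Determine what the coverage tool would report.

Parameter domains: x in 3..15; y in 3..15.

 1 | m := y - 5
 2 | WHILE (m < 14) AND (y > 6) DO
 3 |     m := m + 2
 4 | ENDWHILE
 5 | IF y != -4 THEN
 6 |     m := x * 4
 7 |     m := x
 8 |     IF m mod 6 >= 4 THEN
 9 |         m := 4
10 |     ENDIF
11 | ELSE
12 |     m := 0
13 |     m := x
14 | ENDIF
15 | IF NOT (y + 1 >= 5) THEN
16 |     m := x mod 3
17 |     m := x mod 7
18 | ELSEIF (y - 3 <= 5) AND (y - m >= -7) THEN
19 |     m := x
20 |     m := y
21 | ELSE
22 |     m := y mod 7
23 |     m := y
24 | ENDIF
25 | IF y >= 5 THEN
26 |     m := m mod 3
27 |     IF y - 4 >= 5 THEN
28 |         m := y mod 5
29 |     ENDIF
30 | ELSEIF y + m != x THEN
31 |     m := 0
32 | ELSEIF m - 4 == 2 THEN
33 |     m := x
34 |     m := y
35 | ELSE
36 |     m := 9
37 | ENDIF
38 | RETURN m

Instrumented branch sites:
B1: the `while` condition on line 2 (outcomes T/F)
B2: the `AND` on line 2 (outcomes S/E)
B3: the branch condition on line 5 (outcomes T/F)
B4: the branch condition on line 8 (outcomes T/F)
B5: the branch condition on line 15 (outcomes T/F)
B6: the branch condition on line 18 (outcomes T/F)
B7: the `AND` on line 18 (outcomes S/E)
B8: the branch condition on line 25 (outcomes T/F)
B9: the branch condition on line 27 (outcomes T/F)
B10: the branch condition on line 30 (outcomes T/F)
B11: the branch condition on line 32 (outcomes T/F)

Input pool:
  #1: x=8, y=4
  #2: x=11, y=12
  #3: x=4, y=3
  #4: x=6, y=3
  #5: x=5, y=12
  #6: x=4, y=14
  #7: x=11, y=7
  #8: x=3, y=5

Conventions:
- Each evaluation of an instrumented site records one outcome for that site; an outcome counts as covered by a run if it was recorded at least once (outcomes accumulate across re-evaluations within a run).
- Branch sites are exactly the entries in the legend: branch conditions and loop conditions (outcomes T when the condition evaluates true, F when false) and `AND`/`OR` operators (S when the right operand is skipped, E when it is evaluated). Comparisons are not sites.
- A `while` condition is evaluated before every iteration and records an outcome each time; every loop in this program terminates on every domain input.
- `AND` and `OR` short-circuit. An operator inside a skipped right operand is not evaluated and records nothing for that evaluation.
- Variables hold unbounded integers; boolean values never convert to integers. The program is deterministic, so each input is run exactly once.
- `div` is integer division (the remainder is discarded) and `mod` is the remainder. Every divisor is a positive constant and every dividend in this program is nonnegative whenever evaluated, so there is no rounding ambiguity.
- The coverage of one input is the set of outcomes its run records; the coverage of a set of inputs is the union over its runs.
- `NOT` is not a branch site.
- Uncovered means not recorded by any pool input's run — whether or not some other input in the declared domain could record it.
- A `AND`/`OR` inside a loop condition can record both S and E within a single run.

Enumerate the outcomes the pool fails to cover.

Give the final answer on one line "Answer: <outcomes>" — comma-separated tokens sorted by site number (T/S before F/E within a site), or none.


input #1, x=8, y=4: outcomes B1=F, B2=E, B3=T, B4=F, B5=F, B6=T, B7=E, B8=F, B10=F, B11=F
input #2, x=11, y=12: outcomes B1=T, B1=F, B2=S, B2=E, B3=T, B4=T, B5=F, B6=F, B7=S, B8=T, B9=T
input #3, x=4, y=3: outcomes B1=F, B2=E, B3=T, B4=T, B5=T, B8=F, B10=T
input #4, x=6, y=3: outcomes B1=F, B2=E, B3=T, B4=F, B5=T, B8=F, B10=T
input #5, x=5, y=12: outcomes B1=T, B1=F, B2=S, B2=E, B3=T, B4=T, B5=F, B6=F, B7=S, B8=T, B9=T
input #6, x=4, y=14: outcomes B1=T, B1=F, B2=S, B2=E, B3=T, B4=T, B5=F, B6=F, B7=S, B8=T, B9=T
input #7, x=11, y=7: outcomes B1=T, B1=F, B2=S, B2=E, B3=T, B4=T, B5=F, B6=T, B7=E, B8=T, B9=F
input #8, x=3, y=5: outcomes B1=F, B2=E, B3=T, B4=F, B5=F, B6=T, B7=E, B8=T, B9=F
union over the pool: B1=T, B1=F, B2=S, B2=E, B3=T, B4=T, B4=F, B5=T, B5=F, B6=T, B6=F, B7=S, B7=E, B8=T, B8=F, B9=T, B9=F, B10=T, B10=F, B11=F
uncovered (2 of 22): B3=F, B11=T
Answer: B3=F, B11=T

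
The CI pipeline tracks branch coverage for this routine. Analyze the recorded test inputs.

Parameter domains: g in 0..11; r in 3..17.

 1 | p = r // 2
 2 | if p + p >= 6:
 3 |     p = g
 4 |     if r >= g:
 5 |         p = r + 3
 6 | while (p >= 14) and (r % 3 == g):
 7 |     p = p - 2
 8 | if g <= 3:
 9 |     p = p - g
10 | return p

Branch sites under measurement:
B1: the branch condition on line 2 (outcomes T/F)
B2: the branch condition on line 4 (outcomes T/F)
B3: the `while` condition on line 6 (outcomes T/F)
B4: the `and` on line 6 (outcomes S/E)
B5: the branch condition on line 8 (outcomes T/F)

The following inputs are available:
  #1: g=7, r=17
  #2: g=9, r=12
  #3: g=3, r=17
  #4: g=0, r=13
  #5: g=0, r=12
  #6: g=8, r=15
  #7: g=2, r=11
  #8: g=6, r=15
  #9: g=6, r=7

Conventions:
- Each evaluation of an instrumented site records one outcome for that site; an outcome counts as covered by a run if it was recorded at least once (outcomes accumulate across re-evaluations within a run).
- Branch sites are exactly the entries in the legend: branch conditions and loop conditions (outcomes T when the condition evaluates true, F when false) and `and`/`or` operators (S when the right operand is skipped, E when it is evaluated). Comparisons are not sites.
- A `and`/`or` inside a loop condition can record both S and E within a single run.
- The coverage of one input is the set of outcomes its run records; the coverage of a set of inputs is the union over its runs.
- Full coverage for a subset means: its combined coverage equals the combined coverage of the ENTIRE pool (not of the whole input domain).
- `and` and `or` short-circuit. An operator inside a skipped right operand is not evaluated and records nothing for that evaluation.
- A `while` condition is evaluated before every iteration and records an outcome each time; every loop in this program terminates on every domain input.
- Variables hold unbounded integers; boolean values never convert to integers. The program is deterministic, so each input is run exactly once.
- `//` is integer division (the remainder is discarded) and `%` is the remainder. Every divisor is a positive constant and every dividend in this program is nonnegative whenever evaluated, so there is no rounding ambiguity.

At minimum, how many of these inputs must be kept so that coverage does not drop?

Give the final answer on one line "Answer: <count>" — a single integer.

test 1 (g=7, r=17) fires B1->T, B2->T, B4->E, B3->F, B5->F; hits B1=T, B2=T, B3=F, B4=E, B5=F
test 2 (g=9, r=12) fires B1->T, B2->T, B4->E, B3->F, B5->F; hits B1=T, B2=T, B3=F, B4=E, B5=F
test 3 (g=3, r=17) fires B1->T, B2->T, B4->E, B3->F, B5->T; hits B1=T, B2=T, B3=F, B4=E, B5=T
test 4 (g=0, r=13) fires B1->T, B2->T, B4->E, B3->F, B5->T; hits B1=T, B2=T, B3=F, B4=E, B5=T
test 5 (g=0, r=12) fires B1->T, B2->T, B4->E, B3->T, B4->S, B3->F, B5->T; hits B1=T, B2=T, B3=T, B3=F, B4=S, B4=E, B5=T
test 6 (g=8, r=15) fires B1->T, B2->T, B4->E, B3->F, B5->F; hits B1=T, B2=T, B3=F, B4=E, B5=F
test 7 (g=2, r=11) fires B1->T, B2->T, B4->E, B3->T, B4->S, B3->F, B5->T; hits B1=T, B2=T, B3=T, B3=F, B4=S, B4=E, B5=T
test 8 (g=6, r=15) fires B1->T, B2->T, B4->E, B3->F, B5->F; hits B1=T, B2=T, B3=F, B4=E, B5=F
test 9 (g=6, r=7) fires B1->T, B2->T, B4->S, B3->F, B5->F; hits B1=T, B2=T, B3=F, B4=S, B5=F
union over all inputs: B1=T, B2=T, B3=T, B3=F, B4=S, B4=E, B5=T, B5=F (8 outcomes)
no size-1 subset reaches all 8 outcomes (best union: 7/8)
at size 2, {1, 5} reaches all 8 outcomes; every lexicographically earlier size-2 subset fails

Answer: 2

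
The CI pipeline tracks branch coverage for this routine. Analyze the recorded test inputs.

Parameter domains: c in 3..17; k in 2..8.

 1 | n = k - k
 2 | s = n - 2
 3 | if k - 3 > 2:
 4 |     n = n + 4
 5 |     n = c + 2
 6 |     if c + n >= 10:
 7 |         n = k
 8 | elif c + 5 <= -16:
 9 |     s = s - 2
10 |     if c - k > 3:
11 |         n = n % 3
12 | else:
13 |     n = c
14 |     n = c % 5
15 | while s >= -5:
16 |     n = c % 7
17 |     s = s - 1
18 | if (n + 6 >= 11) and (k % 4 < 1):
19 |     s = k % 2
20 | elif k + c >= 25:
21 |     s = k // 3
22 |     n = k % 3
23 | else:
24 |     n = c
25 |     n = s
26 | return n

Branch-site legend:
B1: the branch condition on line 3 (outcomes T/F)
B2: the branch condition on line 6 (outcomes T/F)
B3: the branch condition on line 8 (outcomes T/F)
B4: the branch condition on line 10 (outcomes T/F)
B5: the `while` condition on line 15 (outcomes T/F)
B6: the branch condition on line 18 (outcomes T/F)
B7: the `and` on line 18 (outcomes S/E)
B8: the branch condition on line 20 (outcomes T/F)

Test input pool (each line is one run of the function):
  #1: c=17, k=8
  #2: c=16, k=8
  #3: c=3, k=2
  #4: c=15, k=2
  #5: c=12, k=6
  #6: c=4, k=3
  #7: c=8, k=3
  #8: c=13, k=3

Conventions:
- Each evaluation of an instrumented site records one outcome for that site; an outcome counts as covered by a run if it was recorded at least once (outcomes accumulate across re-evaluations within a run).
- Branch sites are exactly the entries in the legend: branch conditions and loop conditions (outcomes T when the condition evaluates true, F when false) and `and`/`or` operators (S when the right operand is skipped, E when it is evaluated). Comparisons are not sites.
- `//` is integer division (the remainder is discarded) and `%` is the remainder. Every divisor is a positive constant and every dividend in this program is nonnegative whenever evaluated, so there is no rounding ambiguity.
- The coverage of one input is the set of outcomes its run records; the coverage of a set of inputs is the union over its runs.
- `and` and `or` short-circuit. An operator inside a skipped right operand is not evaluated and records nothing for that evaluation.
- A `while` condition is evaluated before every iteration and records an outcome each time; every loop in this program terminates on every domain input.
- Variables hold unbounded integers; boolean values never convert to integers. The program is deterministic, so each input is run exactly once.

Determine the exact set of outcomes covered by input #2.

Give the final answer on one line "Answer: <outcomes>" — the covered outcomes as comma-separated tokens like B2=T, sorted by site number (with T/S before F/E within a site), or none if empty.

Simulating input #2 (c=16, k=8) step by step:
  B1->T, B2->T, B5->T, B5->T, B5->T, B5->T, B5->F, B7->S, B6->F, B8->F
deduplicating events, the covered set is: B1=T, B2=T, B5=T, B5=F, B6=F, B7=S, B8=F

Answer: B1=T, B2=T, B5=T, B5=F, B6=F, B7=S, B8=F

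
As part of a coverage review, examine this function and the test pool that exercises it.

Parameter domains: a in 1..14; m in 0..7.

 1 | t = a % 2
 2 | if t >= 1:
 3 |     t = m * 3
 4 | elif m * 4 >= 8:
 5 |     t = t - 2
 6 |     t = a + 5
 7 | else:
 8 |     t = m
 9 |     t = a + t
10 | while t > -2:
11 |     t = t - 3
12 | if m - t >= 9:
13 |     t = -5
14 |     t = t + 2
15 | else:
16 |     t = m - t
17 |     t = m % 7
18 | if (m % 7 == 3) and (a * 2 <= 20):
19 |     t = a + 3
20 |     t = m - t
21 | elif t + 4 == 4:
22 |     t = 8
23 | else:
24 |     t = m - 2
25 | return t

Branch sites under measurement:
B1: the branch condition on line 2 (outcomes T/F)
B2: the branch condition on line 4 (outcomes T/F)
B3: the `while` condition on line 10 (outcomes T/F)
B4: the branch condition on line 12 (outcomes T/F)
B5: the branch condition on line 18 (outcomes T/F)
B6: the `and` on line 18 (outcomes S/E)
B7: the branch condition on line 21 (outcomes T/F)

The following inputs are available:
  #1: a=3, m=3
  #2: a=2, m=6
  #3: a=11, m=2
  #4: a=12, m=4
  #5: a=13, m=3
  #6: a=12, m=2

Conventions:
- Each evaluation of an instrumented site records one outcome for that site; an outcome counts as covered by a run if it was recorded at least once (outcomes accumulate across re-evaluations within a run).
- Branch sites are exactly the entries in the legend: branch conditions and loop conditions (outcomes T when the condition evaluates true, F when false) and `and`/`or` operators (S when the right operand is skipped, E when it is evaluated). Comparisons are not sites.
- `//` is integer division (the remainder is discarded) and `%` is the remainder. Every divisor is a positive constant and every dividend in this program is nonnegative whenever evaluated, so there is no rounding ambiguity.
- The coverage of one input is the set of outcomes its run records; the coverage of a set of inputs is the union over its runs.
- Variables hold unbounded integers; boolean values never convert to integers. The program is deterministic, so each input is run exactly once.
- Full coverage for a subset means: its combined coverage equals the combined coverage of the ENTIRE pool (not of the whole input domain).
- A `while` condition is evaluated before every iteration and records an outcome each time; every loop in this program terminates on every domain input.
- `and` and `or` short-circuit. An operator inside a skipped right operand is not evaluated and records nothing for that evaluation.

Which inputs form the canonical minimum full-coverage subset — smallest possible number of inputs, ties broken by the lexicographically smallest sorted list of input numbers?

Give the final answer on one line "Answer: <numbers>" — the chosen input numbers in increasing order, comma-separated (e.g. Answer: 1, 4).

input #1, a=3, m=3: events B1->T, B3->T, B3->T, B3->T, B3->T, B3->F, B4->F, B6->E, B5->T; outcomes B1=T, B3=T, B3=F, B4=F, B5=T, B6=E
input #2, a=2, m=6: events B1->F, B2->T, B3->T, B3->T, B3->T, B3->F, B4->F, B6->S, B5->F, B7->F; outcomes B1=F, B2=T, B3=T, B3=F, B4=F, B5=F, B6=S, B7=F
input #3, a=11, m=2: events B1->T, B3->T, B3->T, B3->T, B3->F, B4->F, B6->S, B5->F, B7->F; outcomes B1=T, B3=T, B3=F, B4=F, B5=F, B6=S, B7=F
input #4, a=12, m=4: events B1->F, B2->T, B3->T, B3->T, B3->T, B3->T, B3->T, B3->T, B3->T, B3->F, B4->F, B6->S, B5->F, B7->F; outcomes B1=F, B2=T, B3=T, B3=F, B4=F, B5=F, B6=S, B7=F
input #5, a=13, m=3: events B1->T, B3->T, B3->T, B3->T, B3->T, B3->F, B4->F, B6->E, B5->F, B7->F; outcomes B1=T, B3=T, B3=F, B4=F, B5=F, B6=E, B7=F
input #6, a=12, m=2: events B1->F, B2->T, B3->T, B3->T, B3->T, B3->T, B3->T, B3->T, B3->T, B3->F, B4->F, B6->S, B5->F, B7->F; outcomes B1=F, B2=T, B3=T, B3=F, B4=F, B5=F, B6=S, B7=F
union over all inputs: B1=T, B1=F, B2=T, B3=T, B3=F, B4=F, B5=T, B5=F, B6=S, B6=E, B7=F (11 outcomes)
checked all size-1 subsets: none covers 11 outcomes (max 8/11)
inputs {1, 2} (size 2) cover everything; no size-2 subset with a lexicographically smaller index list covers all 11

Answer: 1, 2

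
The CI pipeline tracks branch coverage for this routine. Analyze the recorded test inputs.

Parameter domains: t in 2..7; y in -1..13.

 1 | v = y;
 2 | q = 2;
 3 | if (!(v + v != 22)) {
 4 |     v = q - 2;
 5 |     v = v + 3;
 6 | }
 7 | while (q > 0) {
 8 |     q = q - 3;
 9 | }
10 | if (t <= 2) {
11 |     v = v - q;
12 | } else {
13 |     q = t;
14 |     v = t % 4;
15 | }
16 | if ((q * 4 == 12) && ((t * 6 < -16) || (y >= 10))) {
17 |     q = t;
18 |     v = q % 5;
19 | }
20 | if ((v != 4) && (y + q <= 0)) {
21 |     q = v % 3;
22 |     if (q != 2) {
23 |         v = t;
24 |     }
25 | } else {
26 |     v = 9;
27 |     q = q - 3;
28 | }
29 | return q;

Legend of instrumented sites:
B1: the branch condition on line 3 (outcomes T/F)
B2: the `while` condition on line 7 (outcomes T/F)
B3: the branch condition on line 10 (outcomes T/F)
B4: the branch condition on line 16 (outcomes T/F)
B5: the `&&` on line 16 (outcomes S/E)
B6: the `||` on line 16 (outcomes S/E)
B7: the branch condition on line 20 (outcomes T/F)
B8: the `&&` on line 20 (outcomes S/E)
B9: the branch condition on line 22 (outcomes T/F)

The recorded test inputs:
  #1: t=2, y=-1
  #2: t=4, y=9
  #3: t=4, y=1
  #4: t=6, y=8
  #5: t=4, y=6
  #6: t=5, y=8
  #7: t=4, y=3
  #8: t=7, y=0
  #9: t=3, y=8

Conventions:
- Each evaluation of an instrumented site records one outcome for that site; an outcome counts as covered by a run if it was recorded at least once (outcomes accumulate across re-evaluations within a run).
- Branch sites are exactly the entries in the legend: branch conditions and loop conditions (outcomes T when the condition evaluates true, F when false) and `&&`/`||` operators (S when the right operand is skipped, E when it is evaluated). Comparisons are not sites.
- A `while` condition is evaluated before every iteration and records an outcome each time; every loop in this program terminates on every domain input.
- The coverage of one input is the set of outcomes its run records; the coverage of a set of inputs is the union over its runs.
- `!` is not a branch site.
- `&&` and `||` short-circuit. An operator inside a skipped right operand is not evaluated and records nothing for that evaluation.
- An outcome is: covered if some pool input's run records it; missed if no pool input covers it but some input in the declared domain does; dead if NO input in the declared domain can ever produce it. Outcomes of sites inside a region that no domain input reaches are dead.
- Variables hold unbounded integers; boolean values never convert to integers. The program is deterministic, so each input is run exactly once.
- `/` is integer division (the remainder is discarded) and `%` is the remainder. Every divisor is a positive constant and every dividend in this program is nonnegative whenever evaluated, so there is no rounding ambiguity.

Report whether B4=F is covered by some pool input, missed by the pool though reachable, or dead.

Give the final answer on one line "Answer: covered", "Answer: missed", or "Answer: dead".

B4=F is recorded by pool input(s) 1, 2, 3, 4, 5, 6, 7, 8, 9 -> covered

Answer: covered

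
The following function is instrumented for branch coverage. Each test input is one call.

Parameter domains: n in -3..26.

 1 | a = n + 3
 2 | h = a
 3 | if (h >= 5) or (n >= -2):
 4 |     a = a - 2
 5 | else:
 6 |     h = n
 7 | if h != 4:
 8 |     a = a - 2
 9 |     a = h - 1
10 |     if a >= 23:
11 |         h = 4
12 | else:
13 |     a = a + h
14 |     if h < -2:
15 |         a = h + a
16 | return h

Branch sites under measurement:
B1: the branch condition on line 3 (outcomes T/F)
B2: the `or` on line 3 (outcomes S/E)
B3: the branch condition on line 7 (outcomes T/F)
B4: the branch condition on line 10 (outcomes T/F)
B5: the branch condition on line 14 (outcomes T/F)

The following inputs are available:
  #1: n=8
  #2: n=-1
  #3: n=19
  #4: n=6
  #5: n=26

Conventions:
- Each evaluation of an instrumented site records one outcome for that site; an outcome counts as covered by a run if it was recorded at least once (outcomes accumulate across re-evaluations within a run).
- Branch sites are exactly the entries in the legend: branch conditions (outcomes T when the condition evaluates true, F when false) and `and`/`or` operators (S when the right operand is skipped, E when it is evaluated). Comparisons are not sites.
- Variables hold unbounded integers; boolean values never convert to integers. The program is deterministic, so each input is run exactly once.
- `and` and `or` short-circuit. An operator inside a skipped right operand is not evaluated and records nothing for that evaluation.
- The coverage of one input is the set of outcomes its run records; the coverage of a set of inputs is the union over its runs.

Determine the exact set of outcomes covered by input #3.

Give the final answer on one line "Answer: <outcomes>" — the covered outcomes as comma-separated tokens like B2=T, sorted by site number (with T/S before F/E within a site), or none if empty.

Tracing the run of input #3 (n=19):
  B2->S, B1->T, B3->T, B4->F
deduplicating events, the covered set is: B1=T, B2=S, B3=T, B4=F

Answer: B1=T, B2=S, B3=T, B4=F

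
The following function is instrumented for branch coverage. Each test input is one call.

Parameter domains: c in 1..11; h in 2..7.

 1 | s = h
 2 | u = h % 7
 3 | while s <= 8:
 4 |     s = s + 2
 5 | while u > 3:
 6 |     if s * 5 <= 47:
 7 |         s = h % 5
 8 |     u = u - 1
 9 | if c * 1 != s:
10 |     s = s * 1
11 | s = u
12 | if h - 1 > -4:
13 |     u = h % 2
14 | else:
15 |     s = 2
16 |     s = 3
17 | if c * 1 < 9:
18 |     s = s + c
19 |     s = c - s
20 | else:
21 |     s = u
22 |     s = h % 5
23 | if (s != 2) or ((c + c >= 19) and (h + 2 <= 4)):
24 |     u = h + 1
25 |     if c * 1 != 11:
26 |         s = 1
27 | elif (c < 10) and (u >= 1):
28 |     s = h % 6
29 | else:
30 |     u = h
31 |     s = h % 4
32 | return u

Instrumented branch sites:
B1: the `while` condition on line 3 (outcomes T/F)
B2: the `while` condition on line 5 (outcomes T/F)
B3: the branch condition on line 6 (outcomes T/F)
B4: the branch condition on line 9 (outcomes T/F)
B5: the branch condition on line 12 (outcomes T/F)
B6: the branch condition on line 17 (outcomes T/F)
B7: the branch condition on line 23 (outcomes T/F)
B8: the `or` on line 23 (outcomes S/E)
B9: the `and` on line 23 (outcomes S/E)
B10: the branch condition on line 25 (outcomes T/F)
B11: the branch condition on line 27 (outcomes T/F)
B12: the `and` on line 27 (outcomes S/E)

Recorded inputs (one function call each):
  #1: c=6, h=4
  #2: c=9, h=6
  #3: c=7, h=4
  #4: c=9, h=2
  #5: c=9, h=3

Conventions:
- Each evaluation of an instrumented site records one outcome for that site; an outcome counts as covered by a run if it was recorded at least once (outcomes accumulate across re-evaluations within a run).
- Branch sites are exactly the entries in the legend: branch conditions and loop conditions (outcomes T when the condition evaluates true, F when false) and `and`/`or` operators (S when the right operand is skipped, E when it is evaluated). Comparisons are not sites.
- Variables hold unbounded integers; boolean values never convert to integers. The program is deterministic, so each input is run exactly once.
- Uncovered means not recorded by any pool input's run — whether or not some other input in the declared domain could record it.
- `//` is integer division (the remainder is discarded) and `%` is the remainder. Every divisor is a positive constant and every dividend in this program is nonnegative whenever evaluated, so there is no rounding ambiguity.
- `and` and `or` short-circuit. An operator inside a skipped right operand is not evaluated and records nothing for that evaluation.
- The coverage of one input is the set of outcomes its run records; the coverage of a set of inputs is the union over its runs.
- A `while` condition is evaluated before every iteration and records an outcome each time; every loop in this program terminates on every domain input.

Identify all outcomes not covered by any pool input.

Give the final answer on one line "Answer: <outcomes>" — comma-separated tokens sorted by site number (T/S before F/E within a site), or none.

test 1 (c=6, h=4) fires B1->T, B1->T, B1->T, B1->F, B2->T, B3->F, B2->F, B4->T, B5->T, B6->T, B8->S, B7->T, B10->T; hits B1=T, B1=F, B2=T, B2=F, B3=F, B4=T, B5=T, B6=T, B7=T, B8=S, B10=T
test 2 (c=9, h=6) fires B1->T, B1->T, B1->F, B2->T, B3->F, B2->T, B3->F, B2->T, B3->F, B2->F, B4->T, B5->T, B6->F, B8->S, ...; hits B1=T, B1=F, B2=T, B2=F, B3=F, B4=T, B5=T, B6=F, B7=T, B8=S, B10=T
test 3 (c=7, h=4) fires B1->T, B1->T, B1->T, B1->F, B2->T, B3->F, B2->F, B4->T, B5->T, B6->T, B8->S, B7->T, B10->T; hits B1=T, B1=F, B2=T, B2=F, B3=F, B4=T, B5=T, B6=T, B7=T, B8=S, B10=T
test 4 (c=9, h=2) fires B1->T, B1->T, B1->T, B1->T, B1->F, B2->F, B4->T, B5->T, B6->F, B8->E, B9->S, B7->F, B12->E, B11->F; hits B1=T, B1=F, B2=F, B4=T, B5=T, B6=F, B7=F, B8=E, B9=S, B11=F, B12=E
test 5 (c=9, h=3) fires B1->T, B1->T, B1->T, B1->F, B2->F, B4->F, B5->T, B6->F, B8->S, B7->T, B10->T; hits B1=T, B1=F, B2=F, B4=F, B5=T, B6=F, B7=T, B8=S, B10=T
union over the pool: B1=T, B1=F, B2=T, B2=F, B3=F, B4=T, B4=F, B5=T, B6=T, B6=F, B7=T, B7=F, B8=S, B8=E, B9=S, B10=T, B11=F, B12=E
uncovered (6 of 24): B3=T, B5=F, B9=E, B10=F, B11=T, B12=S

Answer: B3=T, B5=F, B9=E, B10=F, B11=T, B12=S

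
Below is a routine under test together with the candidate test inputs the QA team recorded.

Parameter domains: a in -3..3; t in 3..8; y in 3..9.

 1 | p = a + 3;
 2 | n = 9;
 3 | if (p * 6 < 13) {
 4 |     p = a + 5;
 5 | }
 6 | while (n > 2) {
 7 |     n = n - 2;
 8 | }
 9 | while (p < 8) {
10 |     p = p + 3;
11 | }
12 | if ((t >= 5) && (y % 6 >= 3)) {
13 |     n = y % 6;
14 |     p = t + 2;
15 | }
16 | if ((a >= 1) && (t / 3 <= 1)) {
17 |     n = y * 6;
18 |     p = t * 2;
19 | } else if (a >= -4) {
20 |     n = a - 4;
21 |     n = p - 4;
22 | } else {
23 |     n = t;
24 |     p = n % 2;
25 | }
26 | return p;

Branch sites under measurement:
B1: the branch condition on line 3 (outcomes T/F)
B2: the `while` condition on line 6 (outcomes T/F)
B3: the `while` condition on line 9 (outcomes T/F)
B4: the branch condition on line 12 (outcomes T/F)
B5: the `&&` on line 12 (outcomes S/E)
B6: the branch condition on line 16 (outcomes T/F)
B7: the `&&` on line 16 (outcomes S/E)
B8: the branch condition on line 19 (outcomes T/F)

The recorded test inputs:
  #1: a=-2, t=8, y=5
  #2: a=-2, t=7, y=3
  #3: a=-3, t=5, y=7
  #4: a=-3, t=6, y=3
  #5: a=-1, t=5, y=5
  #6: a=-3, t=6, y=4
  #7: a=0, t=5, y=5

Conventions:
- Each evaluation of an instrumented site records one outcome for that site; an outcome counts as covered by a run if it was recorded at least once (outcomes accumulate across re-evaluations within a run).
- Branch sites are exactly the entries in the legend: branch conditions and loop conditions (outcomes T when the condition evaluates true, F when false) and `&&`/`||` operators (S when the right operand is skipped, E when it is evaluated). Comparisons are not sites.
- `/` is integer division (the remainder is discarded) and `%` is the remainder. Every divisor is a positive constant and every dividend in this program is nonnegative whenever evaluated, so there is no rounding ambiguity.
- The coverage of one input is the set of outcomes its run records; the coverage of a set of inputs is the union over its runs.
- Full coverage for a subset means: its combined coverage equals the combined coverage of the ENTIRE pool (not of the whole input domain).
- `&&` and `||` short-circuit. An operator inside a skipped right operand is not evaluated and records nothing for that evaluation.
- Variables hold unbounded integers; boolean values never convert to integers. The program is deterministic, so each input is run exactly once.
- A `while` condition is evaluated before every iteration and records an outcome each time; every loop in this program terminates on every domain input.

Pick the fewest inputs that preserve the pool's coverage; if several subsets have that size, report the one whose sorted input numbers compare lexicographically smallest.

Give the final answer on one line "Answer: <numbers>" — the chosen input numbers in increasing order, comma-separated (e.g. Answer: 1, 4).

input #1 (a=-2, t=8, y=5): events B1->T, B2->T, B2->T, B2->T, B2->T, B2->F, B3->T, B3->T, B3->F, B5->E, B4->T, B7->S, B6->F, B8->T; covers B1=T, B2=T, B2=F, B3=T, B3=F, B4=T, B5=E, B6=F, B7=S, B8=T
input #2 (a=-2, t=7, y=3): events B1->T, B2->T, B2->T, B2->T, B2->T, B2->F, B3->T, B3->T, B3->F, B5->E, B4->T, B7->S, B6->F, B8->T; covers B1=T, B2=T, B2=F, B3=T, B3=F, B4=T, B5=E, B6=F, B7=S, B8=T
input #3 (a=-3, t=5, y=7): events B1->T, B2->T, B2->T, B2->T, B2->T, B2->F, B3->T, B3->T, B3->F, B5->E, B4->F, B7->S, B6->F, B8->T; covers B1=T, B2=T, B2=F, B3=T, B3=F, B4=F, B5=E, B6=F, B7=S, B8=T
input #4 (a=-3, t=6, y=3): events B1->T, B2->T, B2->T, B2->T, B2->T, B2->F, B3->T, B3->T, B3->F, B5->E, B4->T, B7->S, B6->F, B8->T; covers B1=T, B2=T, B2=F, B3=T, B3=F, B4=T, B5=E, B6=F, B7=S, B8=T
input #5 (a=-1, t=5, y=5): events B1->T, B2->T, B2->T, B2->T, B2->T, B2->F, B3->T, B3->T, B3->F, B5->E, B4->T, B7->S, B6->F, B8->T; covers B1=T, B2=T, B2=F, B3=T, B3=F, B4=T, B5=E, B6=F, B7=S, B8=T
input #6 (a=-3, t=6, y=4): events B1->T, B2->T, B2->T, B2->T, B2->T, B2->F, B3->T, B3->T, B3->F, B5->E, B4->T, B7->S, B6->F, B8->T; covers B1=T, B2=T, B2=F, B3=T, B3=F, B4=T, B5=E, B6=F, B7=S, B8=T
input #7 (a=0, t=5, y=5): events B1->F, B2->T, B2->T, B2->T, B2->T, B2->F, B3->T, B3->T, B3->F, B5->E, B4->T, B7->S, B6->F, B8->T; covers B1=F, B2=T, B2=F, B3=T, B3=F, B4=T, B5=E, B6=F, B7=S, B8=T
union over all inputs: B1=T, B1=F, B2=T, B2=F, B3=T, B3=F, B4=T, B4=F, B5=E, B6=F, B7=S, B8=T (12 outcomes)
checked all size-1 subsets: none covers 12 outcomes (max 10/12)
the canonical winner is {3, 7}: size 2, full 12-outcome coverage, earliest index list among size-2 covers

Answer: 3, 7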